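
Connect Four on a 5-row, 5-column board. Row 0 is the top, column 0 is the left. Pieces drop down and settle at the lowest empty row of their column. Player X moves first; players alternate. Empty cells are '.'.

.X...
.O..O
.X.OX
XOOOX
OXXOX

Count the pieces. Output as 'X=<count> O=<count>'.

X=8 O=8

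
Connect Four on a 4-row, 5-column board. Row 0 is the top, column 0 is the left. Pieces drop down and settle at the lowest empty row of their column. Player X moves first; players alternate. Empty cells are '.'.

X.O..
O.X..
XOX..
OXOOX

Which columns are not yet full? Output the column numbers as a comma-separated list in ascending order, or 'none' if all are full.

col 0: top cell = 'X' → FULL
col 1: top cell = '.' → open
col 2: top cell = 'O' → FULL
col 3: top cell = '.' → open
col 4: top cell = '.' → open

Answer: 1,3,4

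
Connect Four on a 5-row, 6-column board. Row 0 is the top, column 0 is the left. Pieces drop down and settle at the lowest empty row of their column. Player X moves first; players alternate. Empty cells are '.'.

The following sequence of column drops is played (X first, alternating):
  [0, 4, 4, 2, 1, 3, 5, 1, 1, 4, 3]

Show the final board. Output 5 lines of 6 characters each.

Move 1: X drops in col 0, lands at row 4
Move 2: O drops in col 4, lands at row 4
Move 3: X drops in col 4, lands at row 3
Move 4: O drops in col 2, lands at row 4
Move 5: X drops in col 1, lands at row 4
Move 6: O drops in col 3, lands at row 4
Move 7: X drops in col 5, lands at row 4
Move 8: O drops in col 1, lands at row 3
Move 9: X drops in col 1, lands at row 2
Move 10: O drops in col 4, lands at row 2
Move 11: X drops in col 3, lands at row 3

Answer: ......
......
.X..O.
.O.XX.
XXOOOX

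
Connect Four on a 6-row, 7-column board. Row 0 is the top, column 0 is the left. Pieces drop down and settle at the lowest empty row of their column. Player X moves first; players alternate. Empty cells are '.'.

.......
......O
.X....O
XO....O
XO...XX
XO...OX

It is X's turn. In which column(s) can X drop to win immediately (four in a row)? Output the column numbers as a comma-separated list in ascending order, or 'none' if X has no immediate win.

col 0: drop X → WIN!
col 1: drop X → no win
col 2: drop X → no win
col 3: drop X → no win
col 4: drop X → no win
col 5: drop X → no win
col 6: drop X → no win

Answer: 0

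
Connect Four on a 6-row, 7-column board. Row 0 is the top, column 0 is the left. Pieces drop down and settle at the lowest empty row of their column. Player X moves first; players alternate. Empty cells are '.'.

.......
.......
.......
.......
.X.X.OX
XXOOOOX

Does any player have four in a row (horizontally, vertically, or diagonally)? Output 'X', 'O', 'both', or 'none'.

O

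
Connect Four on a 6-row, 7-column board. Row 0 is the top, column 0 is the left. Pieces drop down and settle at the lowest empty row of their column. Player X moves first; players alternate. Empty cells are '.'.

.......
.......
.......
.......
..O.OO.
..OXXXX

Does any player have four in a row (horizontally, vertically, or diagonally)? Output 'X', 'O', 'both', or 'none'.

X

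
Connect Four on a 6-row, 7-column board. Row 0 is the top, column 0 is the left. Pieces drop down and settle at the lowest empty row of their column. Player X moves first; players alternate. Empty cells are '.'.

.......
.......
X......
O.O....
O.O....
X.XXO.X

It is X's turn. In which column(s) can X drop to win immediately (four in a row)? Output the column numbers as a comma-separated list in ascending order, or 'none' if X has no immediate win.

col 0: drop X → no win
col 1: drop X → WIN!
col 2: drop X → no win
col 3: drop X → no win
col 4: drop X → no win
col 5: drop X → no win
col 6: drop X → no win

Answer: 1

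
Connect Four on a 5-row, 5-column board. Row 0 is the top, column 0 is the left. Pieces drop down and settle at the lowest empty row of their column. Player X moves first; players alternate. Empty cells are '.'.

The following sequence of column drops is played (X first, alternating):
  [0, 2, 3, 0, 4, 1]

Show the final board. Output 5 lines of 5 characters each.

Move 1: X drops in col 0, lands at row 4
Move 2: O drops in col 2, lands at row 4
Move 3: X drops in col 3, lands at row 4
Move 4: O drops in col 0, lands at row 3
Move 5: X drops in col 4, lands at row 4
Move 6: O drops in col 1, lands at row 4

Answer: .....
.....
.....
O....
XOOXX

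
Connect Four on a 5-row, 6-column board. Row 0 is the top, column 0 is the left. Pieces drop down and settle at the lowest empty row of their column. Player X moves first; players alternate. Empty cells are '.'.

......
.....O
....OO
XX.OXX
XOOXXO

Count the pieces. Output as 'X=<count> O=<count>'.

X=7 O=7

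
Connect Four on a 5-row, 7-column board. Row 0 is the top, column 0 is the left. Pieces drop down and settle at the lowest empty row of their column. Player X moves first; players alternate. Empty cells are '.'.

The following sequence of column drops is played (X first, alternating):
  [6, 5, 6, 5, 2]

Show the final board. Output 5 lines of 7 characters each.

Move 1: X drops in col 6, lands at row 4
Move 2: O drops in col 5, lands at row 4
Move 3: X drops in col 6, lands at row 3
Move 4: O drops in col 5, lands at row 3
Move 5: X drops in col 2, lands at row 4

Answer: .......
.......
.......
.....OX
..X..OX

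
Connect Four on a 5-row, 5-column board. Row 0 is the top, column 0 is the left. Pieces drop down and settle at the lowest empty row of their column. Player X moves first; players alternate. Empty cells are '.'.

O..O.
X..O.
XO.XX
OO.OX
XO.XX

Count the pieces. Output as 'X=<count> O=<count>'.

X=8 O=8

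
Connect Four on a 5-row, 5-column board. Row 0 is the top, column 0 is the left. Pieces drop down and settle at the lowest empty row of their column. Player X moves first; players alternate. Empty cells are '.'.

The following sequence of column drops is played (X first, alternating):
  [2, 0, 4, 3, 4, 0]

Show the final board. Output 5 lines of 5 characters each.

Move 1: X drops in col 2, lands at row 4
Move 2: O drops in col 0, lands at row 4
Move 3: X drops in col 4, lands at row 4
Move 4: O drops in col 3, lands at row 4
Move 5: X drops in col 4, lands at row 3
Move 6: O drops in col 0, lands at row 3

Answer: .....
.....
.....
O...X
O.XOX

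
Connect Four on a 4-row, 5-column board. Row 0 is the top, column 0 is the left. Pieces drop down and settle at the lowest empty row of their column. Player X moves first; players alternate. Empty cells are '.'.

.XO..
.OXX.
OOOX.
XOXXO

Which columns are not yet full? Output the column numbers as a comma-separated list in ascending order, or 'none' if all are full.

Answer: 0,3,4

Derivation:
col 0: top cell = '.' → open
col 1: top cell = 'X' → FULL
col 2: top cell = 'O' → FULL
col 3: top cell = '.' → open
col 4: top cell = '.' → open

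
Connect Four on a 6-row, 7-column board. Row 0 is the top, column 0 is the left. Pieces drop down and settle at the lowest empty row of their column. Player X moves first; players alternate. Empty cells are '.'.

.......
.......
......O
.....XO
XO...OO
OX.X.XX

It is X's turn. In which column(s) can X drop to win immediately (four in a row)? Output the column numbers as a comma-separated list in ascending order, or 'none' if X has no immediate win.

col 0: drop X → no win
col 1: drop X → no win
col 2: drop X → no win
col 3: drop X → no win
col 4: drop X → WIN!
col 5: drop X → no win
col 6: drop X → no win

Answer: 4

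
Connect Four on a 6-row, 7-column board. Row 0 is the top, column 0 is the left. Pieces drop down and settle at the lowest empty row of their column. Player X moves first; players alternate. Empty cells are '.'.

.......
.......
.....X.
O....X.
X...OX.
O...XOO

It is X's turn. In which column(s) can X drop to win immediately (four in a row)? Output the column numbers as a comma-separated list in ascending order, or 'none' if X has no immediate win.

col 0: drop X → no win
col 1: drop X → no win
col 2: drop X → no win
col 3: drop X → no win
col 4: drop X → no win
col 5: drop X → WIN!
col 6: drop X → no win

Answer: 5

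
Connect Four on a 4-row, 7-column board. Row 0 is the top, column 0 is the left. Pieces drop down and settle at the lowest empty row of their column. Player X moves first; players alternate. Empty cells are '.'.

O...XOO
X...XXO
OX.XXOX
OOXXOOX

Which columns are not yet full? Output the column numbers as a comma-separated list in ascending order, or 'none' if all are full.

Answer: 1,2,3

Derivation:
col 0: top cell = 'O' → FULL
col 1: top cell = '.' → open
col 2: top cell = '.' → open
col 3: top cell = '.' → open
col 4: top cell = 'X' → FULL
col 5: top cell = 'O' → FULL
col 6: top cell = 'O' → FULL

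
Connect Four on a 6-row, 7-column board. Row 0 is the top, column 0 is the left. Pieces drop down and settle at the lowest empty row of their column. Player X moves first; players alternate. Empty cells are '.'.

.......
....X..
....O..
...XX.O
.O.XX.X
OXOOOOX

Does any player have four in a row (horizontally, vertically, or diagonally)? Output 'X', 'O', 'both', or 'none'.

O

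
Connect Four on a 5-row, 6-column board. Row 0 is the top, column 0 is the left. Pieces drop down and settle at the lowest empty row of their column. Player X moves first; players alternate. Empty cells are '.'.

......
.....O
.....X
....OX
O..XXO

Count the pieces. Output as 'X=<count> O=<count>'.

X=4 O=4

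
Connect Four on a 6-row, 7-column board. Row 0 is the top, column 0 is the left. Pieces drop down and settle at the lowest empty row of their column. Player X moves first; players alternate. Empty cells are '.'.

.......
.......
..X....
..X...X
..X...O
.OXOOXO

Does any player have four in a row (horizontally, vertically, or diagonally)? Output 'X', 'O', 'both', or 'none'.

X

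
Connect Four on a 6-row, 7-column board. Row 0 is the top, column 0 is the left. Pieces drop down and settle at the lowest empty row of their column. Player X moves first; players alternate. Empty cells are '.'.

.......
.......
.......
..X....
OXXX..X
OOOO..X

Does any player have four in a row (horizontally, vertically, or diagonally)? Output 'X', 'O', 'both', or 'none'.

O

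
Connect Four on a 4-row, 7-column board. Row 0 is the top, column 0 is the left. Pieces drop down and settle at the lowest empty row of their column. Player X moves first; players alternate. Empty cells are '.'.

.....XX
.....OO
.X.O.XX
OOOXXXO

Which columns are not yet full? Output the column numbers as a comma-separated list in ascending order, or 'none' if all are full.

Answer: 0,1,2,3,4

Derivation:
col 0: top cell = '.' → open
col 1: top cell = '.' → open
col 2: top cell = '.' → open
col 3: top cell = '.' → open
col 4: top cell = '.' → open
col 5: top cell = 'X' → FULL
col 6: top cell = 'X' → FULL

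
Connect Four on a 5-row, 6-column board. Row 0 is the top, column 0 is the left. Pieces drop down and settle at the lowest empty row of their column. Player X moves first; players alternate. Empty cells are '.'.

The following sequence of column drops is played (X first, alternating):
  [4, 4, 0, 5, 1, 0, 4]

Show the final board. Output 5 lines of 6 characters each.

Move 1: X drops in col 4, lands at row 4
Move 2: O drops in col 4, lands at row 3
Move 3: X drops in col 0, lands at row 4
Move 4: O drops in col 5, lands at row 4
Move 5: X drops in col 1, lands at row 4
Move 6: O drops in col 0, lands at row 3
Move 7: X drops in col 4, lands at row 2

Answer: ......
......
....X.
O...O.
XX..XO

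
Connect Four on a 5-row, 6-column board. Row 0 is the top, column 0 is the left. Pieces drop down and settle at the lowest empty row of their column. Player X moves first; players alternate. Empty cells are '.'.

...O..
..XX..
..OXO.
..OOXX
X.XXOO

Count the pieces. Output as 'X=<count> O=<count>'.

X=8 O=7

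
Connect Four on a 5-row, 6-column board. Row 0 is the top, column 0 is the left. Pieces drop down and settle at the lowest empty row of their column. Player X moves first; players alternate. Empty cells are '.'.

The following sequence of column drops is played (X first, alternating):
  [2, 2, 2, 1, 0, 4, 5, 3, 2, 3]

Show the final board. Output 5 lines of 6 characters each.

Answer: ......
..X...
..X...
..OO..
XOXOOX

Derivation:
Move 1: X drops in col 2, lands at row 4
Move 2: O drops in col 2, lands at row 3
Move 3: X drops in col 2, lands at row 2
Move 4: O drops in col 1, lands at row 4
Move 5: X drops in col 0, lands at row 4
Move 6: O drops in col 4, lands at row 4
Move 7: X drops in col 5, lands at row 4
Move 8: O drops in col 3, lands at row 4
Move 9: X drops in col 2, lands at row 1
Move 10: O drops in col 3, lands at row 3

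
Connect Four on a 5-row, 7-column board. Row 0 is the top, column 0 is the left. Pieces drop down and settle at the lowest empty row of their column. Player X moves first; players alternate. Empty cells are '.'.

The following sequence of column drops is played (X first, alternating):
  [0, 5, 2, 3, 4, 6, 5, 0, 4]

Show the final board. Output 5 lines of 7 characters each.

Move 1: X drops in col 0, lands at row 4
Move 2: O drops in col 5, lands at row 4
Move 3: X drops in col 2, lands at row 4
Move 4: O drops in col 3, lands at row 4
Move 5: X drops in col 4, lands at row 4
Move 6: O drops in col 6, lands at row 4
Move 7: X drops in col 5, lands at row 3
Move 8: O drops in col 0, lands at row 3
Move 9: X drops in col 4, lands at row 3

Answer: .......
.......
.......
O...XX.
X.XOXOO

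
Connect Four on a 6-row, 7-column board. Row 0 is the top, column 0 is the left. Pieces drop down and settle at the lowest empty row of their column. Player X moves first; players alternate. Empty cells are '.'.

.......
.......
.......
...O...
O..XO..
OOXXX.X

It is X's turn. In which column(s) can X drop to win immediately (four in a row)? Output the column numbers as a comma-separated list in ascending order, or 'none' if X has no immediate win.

col 0: drop X → no win
col 1: drop X → no win
col 2: drop X → no win
col 3: drop X → no win
col 4: drop X → no win
col 5: drop X → WIN!
col 6: drop X → no win

Answer: 5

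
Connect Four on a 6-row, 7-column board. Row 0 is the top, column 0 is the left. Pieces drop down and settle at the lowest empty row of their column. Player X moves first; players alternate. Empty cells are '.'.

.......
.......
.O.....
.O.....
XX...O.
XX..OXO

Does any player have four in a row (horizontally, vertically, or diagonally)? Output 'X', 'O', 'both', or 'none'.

none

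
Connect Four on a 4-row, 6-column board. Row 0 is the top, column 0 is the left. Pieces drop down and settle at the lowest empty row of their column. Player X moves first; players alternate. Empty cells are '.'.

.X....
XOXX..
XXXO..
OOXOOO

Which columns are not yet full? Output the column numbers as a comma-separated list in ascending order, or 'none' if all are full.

Answer: 0,2,3,4,5

Derivation:
col 0: top cell = '.' → open
col 1: top cell = 'X' → FULL
col 2: top cell = '.' → open
col 3: top cell = '.' → open
col 4: top cell = '.' → open
col 5: top cell = '.' → open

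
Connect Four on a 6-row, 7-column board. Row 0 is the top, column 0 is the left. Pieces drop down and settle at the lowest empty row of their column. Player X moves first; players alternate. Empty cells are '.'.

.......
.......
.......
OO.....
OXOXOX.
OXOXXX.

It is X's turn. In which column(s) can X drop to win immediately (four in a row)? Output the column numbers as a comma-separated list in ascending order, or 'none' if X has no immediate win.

col 0: drop X → no win
col 1: drop X → no win
col 2: drop X → no win
col 3: drop X → no win
col 4: drop X → no win
col 5: drop X → no win
col 6: drop X → WIN!

Answer: 6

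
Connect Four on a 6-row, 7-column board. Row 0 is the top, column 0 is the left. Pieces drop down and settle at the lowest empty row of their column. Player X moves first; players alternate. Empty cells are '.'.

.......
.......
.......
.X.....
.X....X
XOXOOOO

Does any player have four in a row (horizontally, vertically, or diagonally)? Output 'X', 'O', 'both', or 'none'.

O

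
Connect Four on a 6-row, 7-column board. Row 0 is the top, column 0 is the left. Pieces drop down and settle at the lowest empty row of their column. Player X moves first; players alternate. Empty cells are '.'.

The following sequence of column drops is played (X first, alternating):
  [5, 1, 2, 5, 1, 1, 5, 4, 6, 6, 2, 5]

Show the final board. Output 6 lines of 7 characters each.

Answer: .......
.......
.....O.
.O...X.
.XX..OO
.OX.OXX

Derivation:
Move 1: X drops in col 5, lands at row 5
Move 2: O drops in col 1, lands at row 5
Move 3: X drops in col 2, lands at row 5
Move 4: O drops in col 5, lands at row 4
Move 5: X drops in col 1, lands at row 4
Move 6: O drops in col 1, lands at row 3
Move 7: X drops in col 5, lands at row 3
Move 8: O drops in col 4, lands at row 5
Move 9: X drops in col 6, lands at row 5
Move 10: O drops in col 6, lands at row 4
Move 11: X drops in col 2, lands at row 4
Move 12: O drops in col 5, lands at row 2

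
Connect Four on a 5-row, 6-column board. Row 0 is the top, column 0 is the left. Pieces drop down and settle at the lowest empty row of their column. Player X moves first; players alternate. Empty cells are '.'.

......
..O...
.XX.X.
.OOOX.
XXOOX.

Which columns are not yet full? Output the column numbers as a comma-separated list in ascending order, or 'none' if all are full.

Answer: 0,1,2,3,4,5

Derivation:
col 0: top cell = '.' → open
col 1: top cell = '.' → open
col 2: top cell = '.' → open
col 3: top cell = '.' → open
col 4: top cell = '.' → open
col 5: top cell = '.' → open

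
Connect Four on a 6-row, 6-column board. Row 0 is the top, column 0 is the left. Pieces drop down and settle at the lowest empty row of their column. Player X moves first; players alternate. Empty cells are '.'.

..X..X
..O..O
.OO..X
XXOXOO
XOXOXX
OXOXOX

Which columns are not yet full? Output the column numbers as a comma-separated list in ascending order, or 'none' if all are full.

Answer: 0,1,3,4

Derivation:
col 0: top cell = '.' → open
col 1: top cell = '.' → open
col 2: top cell = 'X' → FULL
col 3: top cell = '.' → open
col 4: top cell = '.' → open
col 5: top cell = 'X' → FULL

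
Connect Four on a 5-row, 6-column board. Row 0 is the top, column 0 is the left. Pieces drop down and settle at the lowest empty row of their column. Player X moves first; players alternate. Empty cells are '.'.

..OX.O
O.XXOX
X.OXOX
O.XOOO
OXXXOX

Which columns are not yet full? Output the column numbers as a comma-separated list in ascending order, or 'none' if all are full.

col 0: top cell = '.' → open
col 1: top cell = '.' → open
col 2: top cell = 'O' → FULL
col 3: top cell = 'X' → FULL
col 4: top cell = '.' → open
col 5: top cell = 'O' → FULL

Answer: 0,1,4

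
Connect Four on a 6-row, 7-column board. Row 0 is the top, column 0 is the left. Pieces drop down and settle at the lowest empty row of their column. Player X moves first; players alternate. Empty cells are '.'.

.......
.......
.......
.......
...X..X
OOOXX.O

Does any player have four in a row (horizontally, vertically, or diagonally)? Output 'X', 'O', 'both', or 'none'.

none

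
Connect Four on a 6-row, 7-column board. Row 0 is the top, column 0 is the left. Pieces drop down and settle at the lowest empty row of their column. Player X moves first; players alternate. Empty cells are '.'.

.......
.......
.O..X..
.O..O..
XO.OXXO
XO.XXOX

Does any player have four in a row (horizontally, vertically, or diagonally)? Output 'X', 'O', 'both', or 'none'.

O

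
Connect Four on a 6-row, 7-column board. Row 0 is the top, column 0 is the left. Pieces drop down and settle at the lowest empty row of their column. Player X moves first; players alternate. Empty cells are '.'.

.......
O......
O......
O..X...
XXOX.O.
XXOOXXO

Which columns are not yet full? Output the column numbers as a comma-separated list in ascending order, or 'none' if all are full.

col 0: top cell = '.' → open
col 1: top cell = '.' → open
col 2: top cell = '.' → open
col 3: top cell = '.' → open
col 4: top cell = '.' → open
col 5: top cell = '.' → open
col 6: top cell = '.' → open

Answer: 0,1,2,3,4,5,6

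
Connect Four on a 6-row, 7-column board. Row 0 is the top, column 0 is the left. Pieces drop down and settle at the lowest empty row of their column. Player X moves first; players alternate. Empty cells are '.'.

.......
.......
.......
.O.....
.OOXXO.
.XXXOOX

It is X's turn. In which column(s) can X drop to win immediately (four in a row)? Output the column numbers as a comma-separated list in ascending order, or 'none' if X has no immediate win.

col 0: drop X → WIN!
col 1: drop X → no win
col 2: drop X → no win
col 3: drop X → no win
col 4: drop X → no win
col 5: drop X → no win
col 6: drop X → no win

Answer: 0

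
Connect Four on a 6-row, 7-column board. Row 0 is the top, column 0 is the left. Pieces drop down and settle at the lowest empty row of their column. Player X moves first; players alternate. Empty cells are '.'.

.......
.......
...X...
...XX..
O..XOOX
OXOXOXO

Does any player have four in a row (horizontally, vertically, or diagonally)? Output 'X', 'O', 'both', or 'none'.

X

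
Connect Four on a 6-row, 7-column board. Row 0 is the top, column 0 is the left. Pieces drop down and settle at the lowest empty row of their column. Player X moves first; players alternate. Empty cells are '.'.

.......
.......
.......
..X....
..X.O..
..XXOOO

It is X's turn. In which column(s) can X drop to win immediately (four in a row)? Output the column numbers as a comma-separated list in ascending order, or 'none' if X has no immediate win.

Answer: 2

Derivation:
col 0: drop X → no win
col 1: drop X → no win
col 2: drop X → WIN!
col 3: drop X → no win
col 4: drop X → no win
col 5: drop X → no win
col 6: drop X → no win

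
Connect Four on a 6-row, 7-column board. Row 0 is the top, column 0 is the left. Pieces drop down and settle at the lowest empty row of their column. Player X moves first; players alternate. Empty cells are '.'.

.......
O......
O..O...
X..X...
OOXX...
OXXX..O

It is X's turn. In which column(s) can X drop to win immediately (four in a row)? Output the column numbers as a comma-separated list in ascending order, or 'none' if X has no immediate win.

Answer: 4

Derivation:
col 0: drop X → no win
col 1: drop X → no win
col 2: drop X → no win
col 3: drop X → no win
col 4: drop X → WIN!
col 5: drop X → no win
col 6: drop X → no win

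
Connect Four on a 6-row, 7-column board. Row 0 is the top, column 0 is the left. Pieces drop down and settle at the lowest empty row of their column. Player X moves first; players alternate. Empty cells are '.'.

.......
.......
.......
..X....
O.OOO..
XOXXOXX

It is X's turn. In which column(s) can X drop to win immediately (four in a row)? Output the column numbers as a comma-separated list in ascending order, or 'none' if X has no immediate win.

Answer: none

Derivation:
col 0: drop X → no win
col 1: drop X → no win
col 2: drop X → no win
col 3: drop X → no win
col 4: drop X → no win
col 5: drop X → no win
col 6: drop X → no win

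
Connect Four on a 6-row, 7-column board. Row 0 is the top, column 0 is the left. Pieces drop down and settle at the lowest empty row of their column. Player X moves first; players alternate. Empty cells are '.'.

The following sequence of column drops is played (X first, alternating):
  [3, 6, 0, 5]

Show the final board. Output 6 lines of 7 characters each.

Move 1: X drops in col 3, lands at row 5
Move 2: O drops in col 6, lands at row 5
Move 3: X drops in col 0, lands at row 5
Move 4: O drops in col 5, lands at row 5

Answer: .......
.......
.......
.......
.......
X..X.OO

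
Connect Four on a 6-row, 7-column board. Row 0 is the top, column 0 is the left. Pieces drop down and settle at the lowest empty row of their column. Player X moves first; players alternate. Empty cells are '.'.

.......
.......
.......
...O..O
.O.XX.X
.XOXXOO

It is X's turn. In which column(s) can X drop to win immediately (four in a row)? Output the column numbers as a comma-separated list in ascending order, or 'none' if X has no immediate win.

Answer: 5

Derivation:
col 0: drop X → no win
col 1: drop X → no win
col 2: drop X → no win
col 3: drop X → no win
col 4: drop X → no win
col 5: drop X → WIN!
col 6: drop X → no win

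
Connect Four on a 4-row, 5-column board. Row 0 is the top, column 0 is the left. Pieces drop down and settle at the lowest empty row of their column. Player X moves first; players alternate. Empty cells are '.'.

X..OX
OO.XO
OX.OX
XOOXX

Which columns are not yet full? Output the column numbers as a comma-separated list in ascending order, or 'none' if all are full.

Answer: 1,2

Derivation:
col 0: top cell = 'X' → FULL
col 1: top cell = '.' → open
col 2: top cell = '.' → open
col 3: top cell = 'O' → FULL
col 4: top cell = 'X' → FULL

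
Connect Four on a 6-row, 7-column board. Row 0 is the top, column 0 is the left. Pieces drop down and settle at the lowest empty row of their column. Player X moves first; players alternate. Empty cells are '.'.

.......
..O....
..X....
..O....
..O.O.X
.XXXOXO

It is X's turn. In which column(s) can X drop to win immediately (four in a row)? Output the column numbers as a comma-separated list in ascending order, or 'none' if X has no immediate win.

col 0: drop X → WIN!
col 1: drop X → no win
col 2: drop X → no win
col 3: drop X → no win
col 4: drop X → no win
col 5: drop X → no win
col 6: drop X → no win

Answer: 0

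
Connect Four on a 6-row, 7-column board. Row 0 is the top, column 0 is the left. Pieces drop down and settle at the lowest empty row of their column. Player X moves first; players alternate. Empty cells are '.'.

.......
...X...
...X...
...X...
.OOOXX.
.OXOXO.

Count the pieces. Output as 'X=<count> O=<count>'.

X=7 O=6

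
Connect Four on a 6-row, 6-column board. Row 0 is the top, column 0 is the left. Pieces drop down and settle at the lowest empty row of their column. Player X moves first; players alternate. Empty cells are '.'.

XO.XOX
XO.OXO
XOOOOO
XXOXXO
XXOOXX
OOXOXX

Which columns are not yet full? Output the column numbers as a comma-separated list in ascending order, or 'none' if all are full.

Answer: 2

Derivation:
col 0: top cell = 'X' → FULL
col 1: top cell = 'O' → FULL
col 2: top cell = '.' → open
col 3: top cell = 'X' → FULL
col 4: top cell = 'O' → FULL
col 5: top cell = 'X' → FULL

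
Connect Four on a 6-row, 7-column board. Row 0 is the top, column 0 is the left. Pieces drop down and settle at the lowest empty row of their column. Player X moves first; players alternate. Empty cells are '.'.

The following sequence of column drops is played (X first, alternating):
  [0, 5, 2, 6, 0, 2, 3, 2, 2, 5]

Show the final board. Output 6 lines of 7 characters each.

Move 1: X drops in col 0, lands at row 5
Move 2: O drops in col 5, lands at row 5
Move 3: X drops in col 2, lands at row 5
Move 4: O drops in col 6, lands at row 5
Move 5: X drops in col 0, lands at row 4
Move 6: O drops in col 2, lands at row 4
Move 7: X drops in col 3, lands at row 5
Move 8: O drops in col 2, lands at row 3
Move 9: X drops in col 2, lands at row 2
Move 10: O drops in col 5, lands at row 4

Answer: .......
.......
..X....
..O....
X.O..O.
X.XX.OO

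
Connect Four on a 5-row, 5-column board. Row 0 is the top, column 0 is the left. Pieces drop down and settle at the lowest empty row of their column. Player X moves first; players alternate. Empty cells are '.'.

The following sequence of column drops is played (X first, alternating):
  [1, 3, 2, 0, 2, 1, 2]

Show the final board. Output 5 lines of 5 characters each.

Answer: .....
.....
..X..
.OX..
OXXO.

Derivation:
Move 1: X drops in col 1, lands at row 4
Move 2: O drops in col 3, lands at row 4
Move 3: X drops in col 2, lands at row 4
Move 4: O drops in col 0, lands at row 4
Move 5: X drops in col 2, lands at row 3
Move 6: O drops in col 1, lands at row 3
Move 7: X drops in col 2, lands at row 2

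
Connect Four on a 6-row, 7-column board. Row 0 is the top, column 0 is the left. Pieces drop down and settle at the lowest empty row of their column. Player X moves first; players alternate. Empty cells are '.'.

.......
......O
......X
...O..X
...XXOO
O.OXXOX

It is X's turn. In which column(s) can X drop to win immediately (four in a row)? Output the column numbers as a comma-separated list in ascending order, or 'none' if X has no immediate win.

Answer: 5

Derivation:
col 0: drop X → no win
col 1: drop X → no win
col 2: drop X → no win
col 3: drop X → no win
col 4: drop X → no win
col 5: drop X → WIN!
col 6: drop X → no win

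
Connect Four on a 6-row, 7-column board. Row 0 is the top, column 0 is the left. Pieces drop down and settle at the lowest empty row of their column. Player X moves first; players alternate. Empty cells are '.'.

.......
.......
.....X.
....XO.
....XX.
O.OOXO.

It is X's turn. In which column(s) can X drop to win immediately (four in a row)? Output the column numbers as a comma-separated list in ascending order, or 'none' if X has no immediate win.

Answer: 4

Derivation:
col 0: drop X → no win
col 1: drop X → no win
col 2: drop X → no win
col 3: drop X → no win
col 4: drop X → WIN!
col 5: drop X → no win
col 6: drop X → no win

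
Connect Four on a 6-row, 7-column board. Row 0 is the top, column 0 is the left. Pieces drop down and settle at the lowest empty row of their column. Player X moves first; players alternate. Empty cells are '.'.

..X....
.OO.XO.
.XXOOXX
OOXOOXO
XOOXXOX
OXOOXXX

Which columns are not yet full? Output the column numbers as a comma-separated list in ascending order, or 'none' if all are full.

col 0: top cell = '.' → open
col 1: top cell = '.' → open
col 2: top cell = 'X' → FULL
col 3: top cell = '.' → open
col 4: top cell = '.' → open
col 5: top cell = '.' → open
col 6: top cell = '.' → open

Answer: 0,1,3,4,5,6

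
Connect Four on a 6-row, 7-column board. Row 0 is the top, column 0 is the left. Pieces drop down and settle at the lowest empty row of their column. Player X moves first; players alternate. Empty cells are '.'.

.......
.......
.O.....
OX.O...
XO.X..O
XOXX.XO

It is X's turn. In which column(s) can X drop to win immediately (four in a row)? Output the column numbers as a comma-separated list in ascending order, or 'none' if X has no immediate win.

Answer: 4

Derivation:
col 0: drop X → no win
col 1: drop X → no win
col 2: drop X → no win
col 3: drop X → no win
col 4: drop X → WIN!
col 5: drop X → no win
col 6: drop X → no win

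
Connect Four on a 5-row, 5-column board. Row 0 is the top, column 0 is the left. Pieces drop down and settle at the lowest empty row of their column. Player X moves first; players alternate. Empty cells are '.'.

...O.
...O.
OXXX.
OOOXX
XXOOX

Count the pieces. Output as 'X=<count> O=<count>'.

X=8 O=8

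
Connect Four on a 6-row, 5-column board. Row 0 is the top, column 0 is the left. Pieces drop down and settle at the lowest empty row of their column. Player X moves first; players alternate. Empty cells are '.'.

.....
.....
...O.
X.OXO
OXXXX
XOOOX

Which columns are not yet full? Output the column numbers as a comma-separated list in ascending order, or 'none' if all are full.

Answer: 0,1,2,3,4

Derivation:
col 0: top cell = '.' → open
col 1: top cell = '.' → open
col 2: top cell = '.' → open
col 3: top cell = '.' → open
col 4: top cell = '.' → open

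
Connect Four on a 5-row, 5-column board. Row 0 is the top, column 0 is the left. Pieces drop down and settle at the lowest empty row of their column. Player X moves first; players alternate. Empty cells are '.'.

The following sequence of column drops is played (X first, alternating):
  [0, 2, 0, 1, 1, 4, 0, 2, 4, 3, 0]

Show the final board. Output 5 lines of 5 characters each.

Answer: .....
X....
X....
XXO.X
XOOOO

Derivation:
Move 1: X drops in col 0, lands at row 4
Move 2: O drops in col 2, lands at row 4
Move 3: X drops in col 0, lands at row 3
Move 4: O drops in col 1, lands at row 4
Move 5: X drops in col 1, lands at row 3
Move 6: O drops in col 4, lands at row 4
Move 7: X drops in col 0, lands at row 2
Move 8: O drops in col 2, lands at row 3
Move 9: X drops in col 4, lands at row 3
Move 10: O drops in col 3, lands at row 4
Move 11: X drops in col 0, lands at row 1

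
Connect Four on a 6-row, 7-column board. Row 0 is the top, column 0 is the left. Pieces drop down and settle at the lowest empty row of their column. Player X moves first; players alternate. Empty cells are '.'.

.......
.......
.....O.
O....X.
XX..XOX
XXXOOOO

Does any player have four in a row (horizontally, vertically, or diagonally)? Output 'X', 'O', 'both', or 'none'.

O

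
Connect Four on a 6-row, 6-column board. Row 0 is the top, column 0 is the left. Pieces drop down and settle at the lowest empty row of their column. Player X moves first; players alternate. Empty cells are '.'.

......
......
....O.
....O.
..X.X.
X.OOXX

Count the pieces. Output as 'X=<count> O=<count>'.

X=5 O=4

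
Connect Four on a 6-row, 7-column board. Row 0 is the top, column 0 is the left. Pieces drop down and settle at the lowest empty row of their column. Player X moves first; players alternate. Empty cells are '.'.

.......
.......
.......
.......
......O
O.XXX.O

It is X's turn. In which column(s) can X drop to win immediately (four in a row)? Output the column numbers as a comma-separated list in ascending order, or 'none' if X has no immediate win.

col 0: drop X → no win
col 1: drop X → WIN!
col 2: drop X → no win
col 3: drop X → no win
col 4: drop X → no win
col 5: drop X → WIN!
col 6: drop X → no win

Answer: 1,5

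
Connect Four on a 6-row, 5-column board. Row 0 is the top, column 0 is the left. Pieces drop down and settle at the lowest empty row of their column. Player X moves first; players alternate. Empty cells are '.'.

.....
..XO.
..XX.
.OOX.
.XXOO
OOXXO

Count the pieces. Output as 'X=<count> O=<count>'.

X=8 O=8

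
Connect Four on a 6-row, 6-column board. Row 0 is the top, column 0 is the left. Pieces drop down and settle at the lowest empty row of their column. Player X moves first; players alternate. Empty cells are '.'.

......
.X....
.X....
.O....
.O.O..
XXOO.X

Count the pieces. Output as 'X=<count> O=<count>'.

X=5 O=5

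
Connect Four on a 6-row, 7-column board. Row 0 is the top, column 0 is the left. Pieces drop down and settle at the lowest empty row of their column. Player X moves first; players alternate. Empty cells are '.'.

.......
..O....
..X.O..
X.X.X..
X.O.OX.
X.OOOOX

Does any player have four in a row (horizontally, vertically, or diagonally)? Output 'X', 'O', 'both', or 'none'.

O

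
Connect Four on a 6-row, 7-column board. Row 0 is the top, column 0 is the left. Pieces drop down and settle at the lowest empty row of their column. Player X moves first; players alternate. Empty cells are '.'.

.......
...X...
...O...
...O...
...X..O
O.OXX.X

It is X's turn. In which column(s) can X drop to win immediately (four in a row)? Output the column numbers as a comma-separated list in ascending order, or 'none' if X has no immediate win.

Answer: 5

Derivation:
col 0: drop X → no win
col 1: drop X → no win
col 2: drop X → no win
col 3: drop X → no win
col 4: drop X → no win
col 5: drop X → WIN!
col 6: drop X → no win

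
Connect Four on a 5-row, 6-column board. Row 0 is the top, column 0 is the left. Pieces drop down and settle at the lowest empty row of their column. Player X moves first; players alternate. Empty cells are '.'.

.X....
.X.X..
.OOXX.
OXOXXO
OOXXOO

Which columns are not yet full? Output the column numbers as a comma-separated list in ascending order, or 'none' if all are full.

col 0: top cell = '.' → open
col 1: top cell = 'X' → FULL
col 2: top cell = '.' → open
col 3: top cell = '.' → open
col 4: top cell = '.' → open
col 5: top cell = '.' → open

Answer: 0,2,3,4,5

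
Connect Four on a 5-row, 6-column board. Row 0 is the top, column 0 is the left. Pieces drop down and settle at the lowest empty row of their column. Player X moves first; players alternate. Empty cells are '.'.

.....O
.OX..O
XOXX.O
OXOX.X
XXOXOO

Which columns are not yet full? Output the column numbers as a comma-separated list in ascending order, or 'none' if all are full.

Answer: 0,1,2,3,4

Derivation:
col 0: top cell = '.' → open
col 1: top cell = '.' → open
col 2: top cell = '.' → open
col 3: top cell = '.' → open
col 4: top cell = '.' → open
col 5: top cell = 'O' → FULL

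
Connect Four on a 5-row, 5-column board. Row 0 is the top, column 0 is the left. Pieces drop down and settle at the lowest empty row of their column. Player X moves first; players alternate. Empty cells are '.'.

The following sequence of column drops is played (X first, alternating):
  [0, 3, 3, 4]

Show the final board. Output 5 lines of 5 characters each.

Move 1: X drops in col 0, lands at row 4
Move 2: O drops in col 3, lands at row 4
Move 3: X drops in col 3, lands at row 3
Move 4: O drops in col 4, lands at row 4

Answer: .....
.....
.....
...X.
X..OO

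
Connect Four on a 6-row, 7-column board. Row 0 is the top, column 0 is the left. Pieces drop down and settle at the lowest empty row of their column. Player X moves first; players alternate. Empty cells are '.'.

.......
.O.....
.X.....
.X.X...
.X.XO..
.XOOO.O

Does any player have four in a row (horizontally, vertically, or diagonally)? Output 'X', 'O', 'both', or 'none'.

X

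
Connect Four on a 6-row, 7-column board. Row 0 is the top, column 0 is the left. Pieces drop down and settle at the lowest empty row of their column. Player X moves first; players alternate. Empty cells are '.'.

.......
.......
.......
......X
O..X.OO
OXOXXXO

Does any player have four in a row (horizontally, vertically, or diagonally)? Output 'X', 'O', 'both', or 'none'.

none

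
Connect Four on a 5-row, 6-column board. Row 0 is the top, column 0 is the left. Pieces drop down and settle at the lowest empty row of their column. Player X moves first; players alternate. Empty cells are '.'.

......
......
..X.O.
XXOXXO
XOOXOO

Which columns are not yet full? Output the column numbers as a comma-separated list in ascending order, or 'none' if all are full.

Answer: 0,1,2,3,4,5

Derivation:
col 0: top cell = '.' → open
col 1: top cell = '.' → open
col 2: top cell = '.' → open
col 3: top cell = '.' → open
col 4: top cell = '.' → open
col 5: top cell = '.' → open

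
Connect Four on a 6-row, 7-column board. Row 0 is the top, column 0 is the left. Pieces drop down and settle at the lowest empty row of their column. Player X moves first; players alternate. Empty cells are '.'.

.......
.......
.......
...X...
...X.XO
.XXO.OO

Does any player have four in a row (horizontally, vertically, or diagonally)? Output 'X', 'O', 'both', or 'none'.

none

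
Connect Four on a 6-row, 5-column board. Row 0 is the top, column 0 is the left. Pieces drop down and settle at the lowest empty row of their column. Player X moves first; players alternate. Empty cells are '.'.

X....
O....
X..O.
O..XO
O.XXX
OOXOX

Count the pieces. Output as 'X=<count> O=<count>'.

X=8 O=8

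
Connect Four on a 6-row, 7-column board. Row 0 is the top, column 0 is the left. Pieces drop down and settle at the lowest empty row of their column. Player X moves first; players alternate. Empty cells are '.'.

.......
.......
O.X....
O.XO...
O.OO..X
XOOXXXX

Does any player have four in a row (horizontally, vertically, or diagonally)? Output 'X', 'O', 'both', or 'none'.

X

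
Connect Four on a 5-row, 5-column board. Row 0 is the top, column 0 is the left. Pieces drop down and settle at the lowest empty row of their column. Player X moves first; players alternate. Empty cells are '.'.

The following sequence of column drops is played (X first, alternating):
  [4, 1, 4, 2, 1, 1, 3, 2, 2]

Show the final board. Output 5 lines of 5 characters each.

Move 1: X drops in col 4, lands at row 4
Move 2: O drops in col 1, lands at row 4
Move 3: X drops in col 4, lands at row 3
Move 4: O drops in col 2, lands at row 4
Move 5: X drops in col 1, lands at row 3
Move 6: O drops in col 1, lands at row 2
Move 7: X drops in col 3, lands at row 4
Move 8: O drops in col 2, lands at row 3
Move 9: X drops in col 2, lands at row 2

Answer: .....
.....
.OX..
.XO.X
.OOXX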